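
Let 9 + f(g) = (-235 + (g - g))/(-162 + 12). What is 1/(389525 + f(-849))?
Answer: 30/11685527 ≈ 2.5673e-6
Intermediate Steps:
f(g) = -223/30 (f(g) = -9 + (-235 + (g - g))/(-162 + 12) = -9 + (-235 + 0)/(-150) = -9 - 235*(-1/150) = -9 + 47/30 = -223/30)
1/(389525 + f(-849)) = 1/(389525 - 223/30) = 1/(11685527/30) = 30/11685527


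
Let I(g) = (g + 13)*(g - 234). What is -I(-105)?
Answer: -31188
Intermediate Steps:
I(g) = (-234 + g)*(13 + g) (I(g) = (13 + g)*(-234 + g) = (-234 + g)*(13 + g))
-I(-105) = -(-3042 + (-105)² - 221*(-105)) = -(-3042 + 11025 + 23205) = -1*31188 = -31188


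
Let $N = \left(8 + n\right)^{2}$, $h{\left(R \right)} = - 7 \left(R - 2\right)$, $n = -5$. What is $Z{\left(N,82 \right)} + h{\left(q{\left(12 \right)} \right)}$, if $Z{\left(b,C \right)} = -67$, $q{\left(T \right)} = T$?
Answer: $-137$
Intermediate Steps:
$h{\left(R \right)} = 14 - 7 R$ ($h{\left(R \right)} = - 7 \left(-2 + R\right) = 14 - 7 R$)
$N = 9$ ($N = \left(8 - 5\right)^{2} = 3^{2} = 9$)
$Z{\left(N,82 \right)} + h{\left(q{\left(12 \right)} \right)} = -67 + \left(14 - 84\right) = -67 - 70 = -137$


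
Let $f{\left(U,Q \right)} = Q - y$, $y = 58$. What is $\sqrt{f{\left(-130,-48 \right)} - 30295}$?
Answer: $i \sqrt{30401} \approx 174.36 i$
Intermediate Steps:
$f{\left(U,Q \right)} = -58 + Q$ ($f{\left(U,Q \right)} = Q - 58 = -58 + Q$)
$\sqrt{f{\left(-130,-48 \right)} - 30295} = \sqrt{\left(-58 - 48\right) - 30295} = \sqrt{-106 - 30295} = \sqrt{-30401} = i \sqrt{30401}$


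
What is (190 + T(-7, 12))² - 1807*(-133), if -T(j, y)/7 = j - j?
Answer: 276431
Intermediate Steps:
T(j, y) = 0 (T(j, y) = -7*(j - j) = -7*0 = 0)
(190 + T(-7, 12))² - 1807*(-133) = (190 + 0)² - 1807*(-133) = 190² + 240331 = 36100 + 240331 = 276431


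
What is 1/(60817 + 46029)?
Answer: 1/106846 ≈ 9.3593e-6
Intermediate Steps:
1/(60817 + 46029) = 1/106846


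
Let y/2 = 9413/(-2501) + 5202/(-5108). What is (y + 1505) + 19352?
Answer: 66582060986/3193777 ≈ 20847.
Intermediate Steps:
y = -30545903/3193777 (y = 2*(9413/(-2501) + 5202/(-5108)) = 2*(9413*(-1/2501) + 5202*(-1/5108)) = 2*(-9413/2501 - 2601/2554) = 2*(-30545903/6387554) = -30545903/3193777 ≈ -9.5642)
(y + 1505) + 19352 = (-30545903/3193777 + 1505) + 19352 = 4776088482/3193777 + 19352 = 66582060986/3193777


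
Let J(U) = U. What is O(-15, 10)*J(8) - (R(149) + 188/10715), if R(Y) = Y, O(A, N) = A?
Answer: -2882523/10715 ≈ -269.02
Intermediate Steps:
O(-15, 10)*J(8) - (R(149) + 188/10715) = -15*8 - (149 + 188/10715) = -120 - (149 + 188*(1/10715)) = -120 - (149 + 188/10715) = -120 - 1*1596723/10715 = -120 - 1596723/10715 = -2882523/10715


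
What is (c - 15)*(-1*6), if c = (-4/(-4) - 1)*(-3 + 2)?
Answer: 90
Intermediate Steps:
c = 0 (c = (-4*(-¼) - 1)*(-1) = (1 - 1)*(-1) = 0*(-1) = 0)
(c - 15)*(-1*6) = (0 - 15)*(-1*6) = -15*(-6) = 90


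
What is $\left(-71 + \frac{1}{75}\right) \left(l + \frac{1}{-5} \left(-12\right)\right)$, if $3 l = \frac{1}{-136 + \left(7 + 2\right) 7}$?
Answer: $- \frac{13964852}{82125} \approx -170.04$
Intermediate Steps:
$l = - \frac{1}{219}$ ($l = \frac{1}{3 \left(-136 + \left(7 + 2\right) 7\right)} = \frac{1}{3 \left(-136 + 9 \cdot 7\right)} = \frac{1}{3 \left(-136 + 63\right)} = \frac{1}{3 \left(-73\right)} = \frac{1}{3} \left(- \frac{1}{73}\right) = - \frac{1}{219} \approx -0.0045662$)
$\left(-71 + \frac{1}{75}\right) \left(l + \frac{1}{-5} \left(-12\right)\right) = \left(-71 + \frac{1}{75}\right) \left(- \frac{1}{219} + \frac{1}{-5} \left(-12\right)\right) = \left(-71 + \frac{1}{75}\right) \left(- \frac{1}{219} - - \frac{12}{5}\right) = - \frac{5324 \left(- \frac{1}{219} + \frac{12}{5}\right)}{75} = \left(- \frac{5324}{75}\right) \frac{2623}{1095} = - \frac{13964852}{82125}$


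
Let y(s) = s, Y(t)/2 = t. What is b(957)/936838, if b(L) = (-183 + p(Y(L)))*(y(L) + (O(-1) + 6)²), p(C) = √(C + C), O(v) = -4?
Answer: -2883/15358 + 961*√957/468419 ≈ -0.12425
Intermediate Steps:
Y(t) = 2*t
p(C) = √2*√C (p(C) = √(2*C) = √2*√C)
b(L) = (-183 + 2*√L)*(4 + L) (b(L) = (-183 + √2*√(2*L))*(L + (-4 + 6)²) = (-183 + √2*(√2*√L))*(L + 2²) = (-183 + 2*√L)*(L + 4) = (-183 + 2*√L)*(4 + L))
b(957)/936838 = (-732 - 183*957 + 2*957^(3/2) + 8*√957)/936838 = (-732 - 175131 + 2*(957*√957) + 8*√957)*(1/936838) = (-732 - 175131 + 1914*√957 + 8*√957)*(1/936838) = (-175863 + 1922*√957)*(1/936838) = -2883/15358 + 961*√957/468419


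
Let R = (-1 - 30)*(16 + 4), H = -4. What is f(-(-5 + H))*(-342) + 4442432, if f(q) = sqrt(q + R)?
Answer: 4442432 - 342*I*sqrt(611) ≈ 4.4424e+6 - 8453.7*I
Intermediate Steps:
R = -620 (R = -31*20 = -620)
f(q) = sqrt(-620 + q) (f(q) = sqrt(q - 620) = sqrt(-620 + q))
f(-(-5 + H))*(-342) + 4442432 = sqrt(-620 - (-5 - 4))*(-342) + 4442432 = sqrt(-620 - 1*(-9))*(-342) + 4442432 = sqrt(-620 + 9)*(-342) + 4442432 = sqrt(-611)*(-342) + 4442432 = (I*sqrt(611))*(-342) + 4442432 = -342*I*sqrt(611) + 4442432 = 4442432 - 342*I*sqrt(611)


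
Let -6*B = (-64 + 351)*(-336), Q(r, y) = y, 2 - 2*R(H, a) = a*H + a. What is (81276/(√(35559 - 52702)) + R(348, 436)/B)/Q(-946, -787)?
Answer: 76081/12648664 + 81276*I*√17143/13491541 ≈ 0.0060149 + 0.78876*I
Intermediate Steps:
R(H, a) = 1 - a/2 - H*a/2 (R(H, a) = 1 - (a*H + a)/2 = 1 - (H*a + a)/2 = 1 - (a + H*a)/2 = 1 + (-a/2 - H*a/2) = 1 - a/2 - H*a/2)
B = 16072 (B = -(-64 + 351)*(-336)/6 = -287*(-336)/6 = -⅙*(-96432) = 16072)
(81276/(√(35559 - 52702)) + R(348, 436)/B)/Q(-946, -787) = (81276/(√(35559 - 52702)) + (1 - ½*436 - ½*348*436)/16072)/(-787) = (81276/(√(-17143)) + (1 - 218 - 75864)*(1/16072))*(-1/787) = (81276/((I*√17143)) - 76081*1/16072)*(-1/787) = (81276*(-I*√17143/17143) - 76081/16072)*(-1/787) = (-81276*I*√17143/17143 - 76081/16072)*(-1/787) = (-76081/16072 - 81276*I*√17143/17143)*(-1/787) = 76081/12648664 + 81276*I*√17143/13491541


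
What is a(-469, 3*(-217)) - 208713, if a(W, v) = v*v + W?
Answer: 214619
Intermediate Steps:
a(W, v) = W + v² (a(W, v) = v² + W = W + v²)
a(-469, 3*(-217)) - 208713 = (-469 + (3*(-217))²) - 208713 = (-469 + (-651)²) - 208713 = (-469 + 423801) - 208713 = 423332 - 208713 = 214619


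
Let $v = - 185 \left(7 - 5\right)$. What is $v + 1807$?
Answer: $1437$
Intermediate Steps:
$v = -370$ ($v = \left(-185\right) 2 = -370$)
$v + 1807 = -370 + 1807 = 1437$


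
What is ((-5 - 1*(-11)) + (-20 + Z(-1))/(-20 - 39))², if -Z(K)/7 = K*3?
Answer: 124609/3481 ≈ 35.797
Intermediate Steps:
Z(K) = -21*K (Z(K) = -7*K*3 = -21*K)
((-5 - 1*(-11)) + (-20 + Z(-1))/(-20 - 39))² = ((-5 - 1*(-11)) + (-20 - 21*(-1))/(-20 - 39))² = ((-5 + 11) + (-20 + 21)/(-59))² = (6 + 1*(-1/59))² = (6 - 1/59)² = (353/59)² = 124609/3481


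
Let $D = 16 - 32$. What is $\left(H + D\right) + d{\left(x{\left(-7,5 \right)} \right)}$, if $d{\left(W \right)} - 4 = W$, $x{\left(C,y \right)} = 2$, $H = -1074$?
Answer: $-1084$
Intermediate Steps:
$d{\left(W \right)} = 4 + W$
$D = -16$ ($D = 16 - 32 = -16$)
$\left(H + D\right) + d{\left(x{\left(-7,5 \right)} \right)} = \left(-1074 - 16\right) + \left(4 + 2\right) = -1090 + 6 = -1084$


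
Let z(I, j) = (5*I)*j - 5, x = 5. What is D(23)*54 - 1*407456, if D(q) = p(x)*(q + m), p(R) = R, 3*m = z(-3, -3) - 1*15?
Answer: -398996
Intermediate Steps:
z(I, j) = -5 + 5*I*j (z(I, j) = 5*I*j - 5 = -5 + 5*I*j)
m = 25/3 (m = ((-5 + 5*(-3)*(-3)) - 1*15)/3 = ((-5 + 45) - 15)/3 = (40 - 15)/3 = (⅓)*25 = 25/3 ≈ 8.3333)
D(q) = 125/3 + 5*q (D(q) = 5*(q + 25/3) = 5*(25/3 + q) = 125/3 + 5*q)
D(23)*54 - 1*407456 = (125/3 + 5*23)*54 - 1*407456 = (125/3 + 115)*54 - 407456 = (470/3)*54 - 407456 = 8460 - 407456 = -398996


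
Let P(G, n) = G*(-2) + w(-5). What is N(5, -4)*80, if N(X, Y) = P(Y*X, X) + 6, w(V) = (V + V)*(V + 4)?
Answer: 4480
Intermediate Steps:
w(V) = 2*V*(4 + V) (w(V) = (2*V)*(4 + V) = 2*V*(4 + V))
P(G, n) = 10 - 2*G (P(G, n) = G*(-2) + 2*(-5)*(4 - 5) = -2*G + 2*(-5)*(-1) = -2*G + 10 = 10 - 2*G)
N(X, Y) = 16 - 2*X*Y (N(X, Y) = (10 - 2*Y*X) + 6 = (10 - 2*X*Y) + 6 = 16 - 2*X*Y)
N(5, -4)*80 = (16 - 2*5*(-4))*80 = (16 + 40)*80 = 56*80 = 4480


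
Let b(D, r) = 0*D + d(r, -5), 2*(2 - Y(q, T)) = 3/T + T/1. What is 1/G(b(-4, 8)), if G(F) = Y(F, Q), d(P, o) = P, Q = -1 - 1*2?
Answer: 1/4 ≈ 0.25000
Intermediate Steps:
Q = -3 (Q = -1 - 2 = -3)
Y(q, T) = 2 - 3/(2*T) - T/2 (Y(q, T) = 2 - (3/T + T/1)/2 = 2 - (3/T + T*1)/2 = 2 - (3/T + T)/2 = 2 - (T + 3/T)/2 = 2 + (-3/(2*T) - T/2) = 2 - 3/(2*T) - T/2)
b(D, r) = r (b(D, r) = 0*D + r = 0 + r = r)
G(F) = 4 (G(F) = 2 - 3/2/(-3) - 1/2*(-3) = 2 - 3/2*(-1/3) + 3/2 = 2 + 1/2 + 3/2 = 4)
1/G(b(-4, 8)) = 1/4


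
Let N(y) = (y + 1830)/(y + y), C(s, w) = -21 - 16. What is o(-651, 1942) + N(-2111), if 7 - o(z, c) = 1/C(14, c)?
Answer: 1108117/156214 ≈ 7.0936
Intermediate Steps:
C(s, w) = -37
N(y) = (1830 + y)/(2*y) (N(y) = (1830 + y)/((2*y)) = (1830 + y)*(1/(2*y)) = (1830 + y)/(2*y))
o(z, c) = 260/37 (o(z, c) = 7 - 1/(-37) = 7 - 1*(-1/37) = 7 + 1/37 = 260/37)
o(-651, 1942) + N(-2111) = 260/37 + (½)*(1830 - 2111)/(-2111) = 260/37 + (½)*(-1/2111)*(-281) = 260/37 + 281/4222 = 1108117/156214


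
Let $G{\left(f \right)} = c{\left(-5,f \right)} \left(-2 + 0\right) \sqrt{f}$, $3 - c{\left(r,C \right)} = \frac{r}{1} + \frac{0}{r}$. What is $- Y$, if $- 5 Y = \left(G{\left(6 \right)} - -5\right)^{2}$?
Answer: $\frac{1561}{5} - 32 \sqrt{6} \approx 233.82$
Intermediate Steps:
$c{\left(r,C \right)} = 3 - r$ ($c{\left(r,C \right)} = 3 - \left(\frac{r}{1} + \frac{0}{r}\right) = 3 - \left(r 1 + 0\right) = 3 - \left(r + 0\right) = 3 - r$)
$G{\left(f \right)} = - 16 \sqrt{f}$ ($G{\left(f \right)} = \left(3 - -5\right) \left(-2 + 0\right) \sqrt{f} = \left(3 + 5\right) \left(-2\right) \sqrt{f} = 8 \left(-2\right) \sqrt{f} = - 16 \sqrt{f}$)
$Y = - \frac{\left(5 - 16 \sqrt{6}\right)^{2}}{5}$ ($Y = - \frac{\left(- 16 \sqrt{6} - -5\right)^{2}}{5} = - \frac{\left(- 16 \sqrt{6} + \left(-1 + 6\right)\right)^{2}}{5} = - \frac{\left(- 16 \sqrt{6} + 5\right)^{2}}{5} = - \frac{\left(5 - 16 \sqrt{6}\right)^{2}}{5} \approx -233.82$)
$- Y = - (- \frac{1561}{5} + 32 \sqrt{6}) = \frac{1561}{5} - 32 \sqrt{6}$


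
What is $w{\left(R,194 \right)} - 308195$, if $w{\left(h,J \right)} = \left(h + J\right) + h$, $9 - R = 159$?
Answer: $-308301$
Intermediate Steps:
$R = -150$ ($R = 9 - 159 = -150$)
$w{\left(h,J \right)} = J + 2 h$ ($w{\left(h,J \right)} = \left(J + h\right) + h = J + 2 h$)
$w{\left(R,194 \right)} - 308195 = \left(194 + 2 \left(-150\right)\right) - 308195 = \left(194 - 300\right) - 308195 = -106 - 308195 = -308301$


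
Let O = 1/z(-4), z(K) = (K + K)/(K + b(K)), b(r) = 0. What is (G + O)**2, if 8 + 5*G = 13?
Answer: 9/4 ≈ 2.2500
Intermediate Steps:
G = 1 (G = -8/5 + (1/5)*13 = -8/5 + 13/5 = 1)
z(K) = 2 (z(K) = (K + K)/(K + 0) = (2*K)/K = 2)
O = 1/2 ≈ 0.50000
(G + O)**2 = (1 + 1/2)**2 = (3/2)**2 = 9/4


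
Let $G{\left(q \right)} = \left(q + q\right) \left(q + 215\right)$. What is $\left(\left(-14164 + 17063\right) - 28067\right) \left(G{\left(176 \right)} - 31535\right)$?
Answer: $-2670249296$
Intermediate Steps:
$G{\left(q \right)} = 2 q \left(215 + q\right)$
$\left(\left(-14164 + 17063\right) - 28067\right) \left(G{\left(176 \right)} - 31535\right) = \left(\left(-14164 + 17063\right) - 28067\right) \left(2 \cdot 176 \left(215 + 176\right) - 31535\right) = \left(2899 - 28067\right) \left(2 \cdot 176 \cdot 391 - 31535\right) = - 25168 \left(137632 - 31535\right) = \left(-25168\right) 106097 = -2670249296$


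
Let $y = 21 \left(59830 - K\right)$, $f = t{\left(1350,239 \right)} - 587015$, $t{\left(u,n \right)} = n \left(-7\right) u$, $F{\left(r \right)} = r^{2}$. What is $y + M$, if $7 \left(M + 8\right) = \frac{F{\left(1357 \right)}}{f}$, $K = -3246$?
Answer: $\frac{26384406924091}{19918955} \approx 1.3246 \cdot 10^{6}$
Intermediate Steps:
$t{\left(u,n \right)} = - 7 n u$
$f = -2845565$ ($f = \left(-7\right) 239 \cdot 1350 - 587015 = -2258550 - 587015 = -2845565$)
$y = 1324596$ ($y = 21 \left(59830 - -3246\right) = 21 \left(59830 + 3246\right) = 21 \cdot 63076 = 1324596$)
$M = - \frac{161193089}{19918955}$ ($M = -8 + \frac{1357^{2} \frac{1}{-2845565}}{7} = -8 + \frac{1841449 \left(- \frac{1}{2845565}\right)}{7} = -8 + \frac{1}{7} \left(- \frac{1841449}{2845565}\right) = -8 - \frac{1841449}{19918955} = - \frac{161193089}{19918955} \approx -8.0925$)
$y + M = 1324596 - \frac{161193089}{19918955} = \frac{26384406924091}{19918955}$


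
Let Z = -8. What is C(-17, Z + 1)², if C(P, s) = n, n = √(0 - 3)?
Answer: -3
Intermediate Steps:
n = I*√3 (n = √(-3) = I*√3 ≈ 1.732*I)
C(P, s) = I*√3
C(-17, Z + 1)² = (I*√3)² = -3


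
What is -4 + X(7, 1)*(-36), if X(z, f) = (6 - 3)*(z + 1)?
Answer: -868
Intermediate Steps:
X(z, f) = 3 + 3*z (X(z, f) = 3*(1 + z) = 3 + 3*z)
-4 + X(7, 1)*(-36) = -4 + (3 + 3*7)*(-36) = -4 + (3 + 21)*(-36) = -4 + 24*(-36) = -4 - 864 = -868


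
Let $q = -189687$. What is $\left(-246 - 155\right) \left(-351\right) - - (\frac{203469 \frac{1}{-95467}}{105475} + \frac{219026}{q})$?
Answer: $\frac{268836543891918793372}{1910030830238775} \approx 1.4075 \cdot 10^{5}$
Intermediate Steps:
$\left(-246 - 155\right) \left(-351\right) - - (\frac{203469 \frac{1}{-95467}}{105475} + \frac{219026}{q}) = \left(-246 - 155\right) \left(-351\right) - - (\frac{203469 \frac{1}{-95467}}{105475} + \frac{219026}{-189687}) = \left(-401\right) \left(-351\right) - - (203469 \left(- \frac{1}{95467}\right) \frac{1}{105475} + 219026 \left(- \frac{1}{189687}\right)) = 140751 - - (\left(- \frac{203469}{95467}\right) \frac{1}{105475} - \frac{219026}{189687}) = 140751 - - (- \frac{203469}{10069381825} - \frac{219026}{189687}) = 140751 - \left(-1\right) \left(- \frac{2205495019026653}{1910030830238775}\right) = 140751 - \frac{2205495019026653}{1910030830238775} = \frac{268836543891918793372}{1910030830238775}$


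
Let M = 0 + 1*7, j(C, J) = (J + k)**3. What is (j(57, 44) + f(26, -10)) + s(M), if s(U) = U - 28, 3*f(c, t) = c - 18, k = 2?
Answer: 291953/3 ≈ 97318.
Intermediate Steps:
f(c, t) = -6 + c/3 (f(c, t) = (c - 18)/3 = (-18 + c)/3 = -6 + c/3)
j(C, J) = (2 + J)**3 (j(C, J) = (J + 2)**3 = (2 + J)**3)
M = 7 (M = 0 + 7 = 7)
s(U) = -28 + U
(j(57, 44) + f(26, -10)) + s(M) = ((2 + 44)**3 + (-6 + (1/3)*26)) + (-28 + 7) = (46**3 + (-6 + 26/3)) - 21 = (97336 + 8/3) - 21 = 292016/3 - 21 = 291953/3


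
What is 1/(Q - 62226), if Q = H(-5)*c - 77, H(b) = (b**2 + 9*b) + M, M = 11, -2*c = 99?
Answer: -2/123715 ≈ -1.6166e-5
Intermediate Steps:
c = -99/2 (c = -1/2*99 = -99/2 ≈ -49.500)
H(b) = 11 + b**2 + 9*b (H(b) = (b**2 + 9*b) + 11 = 11 + b**2 + 9*b)
Q = 737/2 (Q = (11 + (-5)**2 + 9*(-5))*(-99/2) - 77 = (11 + 25 - 45)*(-99/2) - 77 = -9*(-99/2) - 77 = 891/2 - 77 = 737/2 ≈ 368.50)
1/(Q - 62226) = 1/(737/2 - 62226) = 1/(-123715/2) = -2/123715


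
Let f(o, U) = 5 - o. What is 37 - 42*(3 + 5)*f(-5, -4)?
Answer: -3323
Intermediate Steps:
37 - 42*(3 + 5)*f(-5, -4) = 37 - 42*(3 + 5)*(5 - 1*(-5)) = 37 - 336*(5 + 5) = 37 - 336*10 = 37 - 42*80 = 37 - 3360 = -3323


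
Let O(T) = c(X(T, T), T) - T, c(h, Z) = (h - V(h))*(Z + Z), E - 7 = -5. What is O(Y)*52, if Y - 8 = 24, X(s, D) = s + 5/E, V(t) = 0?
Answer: 113152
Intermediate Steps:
E = 2 (E = 7 - 5 = 2)
X(s, D) = 5/2 + s (X(s, D) = s + 5/2 = 5/2 + s)
Y = 32 (Y = 8 + 24 = 32)
c(h, Z) = 2*Z*h (c(h, Z) = (h - 1*0)*(Z + Z) = (h + 0)*(2*Z) = h*(2*Z) = 2*Z*h)
O(T) = -T + 2*T*(5/2 + T) (O(T) = 2*T*(5/2 + T) - T = -T + 2*T*(5/2 + T))
O(Y)*52 = (2*32*(2 + 32))*52 = (2*32*34)*52 = 2176*52 = 113152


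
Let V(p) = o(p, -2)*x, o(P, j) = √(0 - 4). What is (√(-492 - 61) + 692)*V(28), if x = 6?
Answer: -12*√553 + 8304*I ≈ -282.19 + 8304.0*I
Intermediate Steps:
o(P, j) = 2*I (o(P, j) = √(-4) = 2*I)
V(p) = 12*I (V(p) = (2*I)*6 = 12*I)
(√(-492 - 61) + 692)*V(28) = (√(-492 - 61) + 692)*(12*I) = (√(-553) + 692)*(12*I) = (I*√553 + 692)*(12*I) = (692 + I*√553)*(12*I) = 12*I*(692 + I*√553)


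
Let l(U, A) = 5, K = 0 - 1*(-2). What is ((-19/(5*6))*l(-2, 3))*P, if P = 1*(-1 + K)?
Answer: -19/6 ≈ -3.1667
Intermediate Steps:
K = 2 (K = 0 + 2 = 2)
P = 1 (P = 1*(-1 + 2) = 1*1 = 1)
((-19/(5*6))*l(-2, 3))*P = (-19/(5*6)*5)*1 = (-19/30*5)*1 = (-19*1/30*5)*1 = -19/30*5*1 = -19/6*1 = -19/6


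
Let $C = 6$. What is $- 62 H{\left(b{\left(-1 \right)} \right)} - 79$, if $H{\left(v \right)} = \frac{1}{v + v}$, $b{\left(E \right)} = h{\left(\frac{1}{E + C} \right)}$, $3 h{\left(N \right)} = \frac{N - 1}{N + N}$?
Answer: $- \frac{65}{2} \approx -32.5$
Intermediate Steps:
$h{\left(N \right)} = \frac{-1 + N}{6 N}$ ($h{\left(N \right)} = \frac{\left(N - 1\right) \frac{1}{N + N}}{3} = \frac{\left(-1 + N\right) \frac{1}{2 N}}{3} = \frac{\frac{1}{2} \frac{1}{N} \left(-1 + N\right)}{3} = \frac{-1 + N}{6 N}$)
$b{\left(E \right)} = \frac{\left(-1 + \frac{1}{6 + E}\right) \left(6 + E\right)}{6}$ ($b{\left(E \right)} = \frac{-1 + \frac{1}{E + 6}}{6 \frac{1}{E + 6}} = \frac{-1 + \frac{1}{6 + E}}{6 \frac{1}{6 + E}} = \frac{\left(6 + E\right) \left(-1 + \frac{1}{6 + E}\right)}{6} = \frac{\left(-1 + \frac{1}{6 + E}\right) \left(6 + E\right)}{6}$)
$H{\left(v \right)} = \frac{1}{2 v}$
$- 62 H{\left(b{\left(-1 \right)} \right)} - 79 = - 62 \frac{1}{2 \left(- \frac{5}{6} - - \frac{1}{6}\right)} - 79 = - 62 \frac{1}{2 \left(- \frac{5}{6} + \frac{1}{6}\right)} - 79 = - 62 \frac{1}{2 \left(- \frac{2}{3}\right)} - 79 = - 62 \cdot \frac{1}{2} \left(- \frac{3}{2}\right) - 79 = \left(-62\right) \left(- \frac{3}{4}\right) - 79 = \frac{93}{2} - 79 = - \frac{65}{2}$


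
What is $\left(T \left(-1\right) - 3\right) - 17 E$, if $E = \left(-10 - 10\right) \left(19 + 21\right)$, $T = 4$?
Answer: $13593$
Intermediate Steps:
$E = -800$ ($E = \left(-20\right) 40 = -800$)
$\left(T \left(-1\right) - 3\right) - 17 E = \left(4 \left(-1\right) - 3\right) - -13600 = \left(-4 - 3\right) + 13600 = -7 + 13600 = 13593$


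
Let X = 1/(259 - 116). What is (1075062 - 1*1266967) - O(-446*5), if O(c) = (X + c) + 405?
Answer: -27181441/143 ≈ -1.9008e+5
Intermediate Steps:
X = 1/143 ≈ 0.0069930
O(c) = 57916/143 + c (O(c) = (1/143 + c) + 405 = 57916/143 + c)
(1075062 - 1*1266967) - O(-446*5) = (1075062 - 1*1266967) - (57916/143 - 446*5) = (1075062 - 1266967) - (57916/143 - 2230) = -191905 - 1*(-260974/143) = -191905 + 260974/143 = -27181441/143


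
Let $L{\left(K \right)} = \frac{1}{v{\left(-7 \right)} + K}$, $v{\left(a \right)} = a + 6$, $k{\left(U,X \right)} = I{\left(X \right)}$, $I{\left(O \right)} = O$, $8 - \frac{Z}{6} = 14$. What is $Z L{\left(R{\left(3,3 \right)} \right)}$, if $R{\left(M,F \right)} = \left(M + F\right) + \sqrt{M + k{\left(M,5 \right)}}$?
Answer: $- \frac{180}{17} + \frac{72 \sqrt{2}}{17} \approx -4.5986$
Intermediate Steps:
$Z = -36$ ($Z = 48 - 84 = -36$)
$k{\left(U,X \right)} = X$
$v{\left(a \right)} = 6 + a$
$R{\left(M,F \right)} = F + M + \sqrt{5 + M}$ ($R{\left(M,F \right)} = \left(M + F\right) + \sqrt{M + 5} = \left(F + M\right) + \sqrt{5 + M} = F + M + \sqrt{5 + M}$)
$L{\left(K \right)} = \frac{1}{-1 + K}$ ($L{\left(K \right)} = \frac{1}{\left(6 - 7\right) + K} = \frac{1}{-1 + K}$)
$Z L{\left(R{\left(3,3 \right)} \right)} = - \frac{36}{-1 + \left(3 + 3 + \sqrt{5 + 3}\right)} = - \frac{36}{-1 + \left(3 + 3 + \sqrt{8}\right)} = - \frac{36}{-1 + \left(3 + 3 + 2 \sqrt{2}\right)} = - \frac{36}{-1 + \left(6 + 2 \sqrt{2}\right)} = - \frac{36}{5 + 2 \sqrt{2}}$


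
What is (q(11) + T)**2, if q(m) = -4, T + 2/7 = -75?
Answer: 308025/49 ≈ 6286.2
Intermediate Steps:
T = -527/7 (T = -2/7 - 75 = -527/7 ≈ -75.286)
(q(11) + T)**2 = (-4 - 527/7)**2 = (-555/7)**2 = 308025/49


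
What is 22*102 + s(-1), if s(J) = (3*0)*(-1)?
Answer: 2244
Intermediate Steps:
s(J) = 0 (s(J) = 0*(-1) = 0)
22*102 + s(-1) = 22*102 + 0 = 2244 + 0 = 2244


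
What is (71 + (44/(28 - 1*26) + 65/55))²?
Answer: 1073296/121 ≈ 8870.2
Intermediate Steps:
(71 + (44/(28 - 1*26) + 65/55))² = (71 + (44/(28 - 26) + 65*(1/55)))² = (71 + (44/2 + 13/11))² = (71 + (44*(½) + 13/11))² = (71 + (22 + 13/11))² = (71 + 255/11)² = (1036/11)² = 1073296/121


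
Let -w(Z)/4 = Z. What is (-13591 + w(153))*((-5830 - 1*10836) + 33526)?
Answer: -239462580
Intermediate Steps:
w(Z) = -4*Z
(-13591 + w(153))*((-5830 - 1*10836) + 33526) = (-13591 - 4*153)*((-5830 - 1*10836) + 33526) = (-13591 - 612)*((-5830 - 10836) + 33526) = -14203*(-16666 + 33526) = -14203*16860 = -239462580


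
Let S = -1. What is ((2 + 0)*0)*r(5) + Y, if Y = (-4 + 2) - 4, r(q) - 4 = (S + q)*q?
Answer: -6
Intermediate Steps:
r(q) = 4 + q*(-1 + q) (r(q) = 4 + (-1 + q)*q = 4 + q*(-1 + q))
Y = -6 (Y = -2 - 4 = -6)
((2 + 0)*0)*r(5) + Y = ((2 + 0)*0)*(4 + 5² - 1*5) - 6 = (2*0)*(4 + 25 - 5) - 6 = 0*24 - 6 = 0 - 6 = -6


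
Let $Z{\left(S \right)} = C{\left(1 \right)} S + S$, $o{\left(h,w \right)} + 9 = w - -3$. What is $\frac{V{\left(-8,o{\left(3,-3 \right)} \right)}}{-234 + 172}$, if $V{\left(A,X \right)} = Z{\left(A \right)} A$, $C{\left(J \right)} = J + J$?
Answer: $- \frac{96}{31} \approx -3.0968$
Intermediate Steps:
$C{\left(J \right)} = 2 J$
$o{\left(h,w \right)} = -6 + w$ ($o{\left(h,w \right)} = -9 + \left(w - -3\right) = -9 + \left(w + 3\right) = -9 + \left(3 + w\right) = -6 + w$)
$Z{\left(S \right)} = 3 S$ ($Z{\left(S \right)} = 2 \cdot 1 S + S = 2 S + S = 3 S$)
$V{\left(A,X \right)} = 3 A^{2}$ ($V{\left(A,X \right)} = 3 A A = 3 A^{2}$)
$\frac{V{\left(-8,o{\left(3,-3 \right)} \right)}}{-234 + 172} = \frac{3 \left(-8\right)^{2}}{-234 + 172} = \frac{3 \cdot 64}{-62} = 192 \left(- \frac{1}{62}\right) = - \frac{96}{31}$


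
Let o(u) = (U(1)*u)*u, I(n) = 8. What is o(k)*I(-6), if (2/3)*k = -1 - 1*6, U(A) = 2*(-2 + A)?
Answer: -1764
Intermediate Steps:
U(A) = -4 + 2*A
k = -21/2 (k = 3*(-1 - 1*6)/2 = 3*(-1 - 6)/2 = (3/2)*(-7) = -21/2 ≈ -10.500)
o(u) = -2*u² (o(u) = ((-4 + 2*1)*u)*u = ((-4 + 2)*u)*u = (-2*u)*u = -2*u²)
o(k)*I(-6) = -2*(-21/2)²*8 = -2*441/4*8 = -441/2*8 = -1764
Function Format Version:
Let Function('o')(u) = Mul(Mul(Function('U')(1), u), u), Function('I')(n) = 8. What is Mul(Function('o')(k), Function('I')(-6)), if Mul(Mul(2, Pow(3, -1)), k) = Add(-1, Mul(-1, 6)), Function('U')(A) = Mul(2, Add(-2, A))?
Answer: -1764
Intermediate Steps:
Function('U')(A) = Add(-4, Mul(2, A))
k = Rational(-21, 2) (k = Mul(Rational(3, 2), Add(-1, Mul(-1, 6))) = Mul(Rational(3, 2), Add(-1, -6)) = Mul(Rational(3, 2), -7) = Rational(-21, 2) ≈ -10.500)
Function('o')(u) = Mul(-2, Pow(u, 2)) (Function('o')(u) = Mul(Mul(Add(-4, Mul(2, 1)), u), u) = Mul(Mul(Add(-4, 2), u), u) = Mul(Mul(-2, u), u) = Mul(-2, Pow(u, 2)))
Mul(Function('o')(k), Function('I')(-6)) = Mul(Mul(-2, Pow(Rational(-21, 2), 2)), 8) = Mul(Mul(-2, Rational(441, 4)), 8) = Mul(Rational(-441, 2), 8) = -1764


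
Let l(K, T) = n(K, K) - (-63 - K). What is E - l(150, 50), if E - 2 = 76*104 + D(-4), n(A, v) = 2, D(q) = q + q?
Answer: 7683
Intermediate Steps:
D(q) = 2*q
l(K, T) = 65 + K (l(K, T) = 2 - (-63 - K) = 2 + (63 + K) = 65 + K)
E = 7898 (E = 2 + (76*104 + 2*(-4)) = 2 + (7904 - 8) = 2 + 7896 = 7898)
E - l(150, 50) = 7898 - (65 + 150) = 7898 - 1*215 = 7898 - 215 = 7683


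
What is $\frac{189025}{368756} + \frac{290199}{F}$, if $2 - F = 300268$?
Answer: $- \frac{25127420897}{55362444548} \approx -0.45387$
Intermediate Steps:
$F = -300266$ ($F = 2 - 300268 = -300266$)
$\frac{189025}{368756} + \frac{290199}{F} = \frac{189025}{368756} + \frac{290199}{-300266} = 189025 \cdot \frac{1}{368756} + 290199 \left(- \frac{1}{300266}\right) = \frac{189025}{368756} - \frac{290199}{300266} = - \frac{25127420897}{55362444548}$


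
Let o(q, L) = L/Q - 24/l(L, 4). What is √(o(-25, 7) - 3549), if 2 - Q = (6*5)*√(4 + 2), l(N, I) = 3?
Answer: √(14214 - 213420*√6)/(2*√(-1 + 15*√6)) ≈ 59.641*I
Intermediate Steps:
Q = 2 - 30*√6 (Q = 2 - 6*5*√(4 + 2) = 2 - 30*√6 ≈ -71.485)
o(q, L) = -8 + L/(2 - 30*√6) (o(q, L) = L/(2 - 30*√6) - 24/3 = L/(2 - 30*√6) - 24*⅓ = L/(2 - 30*√6) - 8 = -8 + L/(2 - 30*√6))
√(o(-25, 7) - 3549) = √((-8 - 1/2698*7 - 15/2698*7*√6) - 3549) = √((-8 - 7/2698 - 105*√6/2698) - 3549) = √((-21591/2698 - 105*√6/2698) - 3549) = √(-9596793/2698 - 105*√6/2698)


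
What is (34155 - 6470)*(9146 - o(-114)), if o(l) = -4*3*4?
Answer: 254535890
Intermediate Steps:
o(l) = -48 (o(l) = -12*4 = -48)
(34155 - 6470)*(9146 - o(-114)) = (34155 - 6470)*(9146 - 1*(-48)) = 27685*(9146 + 48) = 27685*9194 = 254535890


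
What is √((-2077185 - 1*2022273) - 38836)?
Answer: I*√4138294 ≈ 2034.3*I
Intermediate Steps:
√((-2077185 - 1*2022273) - 38836) = √((-2077185 - 2022273) - 38836) = √(-4099458 - 38836) = √(-4138294) = I*√4138294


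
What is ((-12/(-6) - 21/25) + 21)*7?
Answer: 3878/25 ≈ 155.12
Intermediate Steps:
((-12/(-6) - 21/25) + 21)*7 = ((-12*(-⅙) - 21*1/25) + 21)*7 = ((2 - 21/25) + 21)*7 = (29/25 + 21)*7 = (554/25)*7 = 3878/25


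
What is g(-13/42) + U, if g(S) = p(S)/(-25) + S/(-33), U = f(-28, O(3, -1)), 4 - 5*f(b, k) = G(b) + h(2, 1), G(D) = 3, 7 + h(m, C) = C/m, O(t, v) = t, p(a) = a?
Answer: 52729/34650 ≈ 1.5218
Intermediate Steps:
h(m, C) = -7 + C/m
f(b, k) = 3/2 (f(b, k) = 4/5 - (3 + (-7 + 1/2))/5 = 4/5 - (3 - 13/2)/5 = 4/5 - 1/5*(-7/2) = 4/5 + 7/10 = 3/2)
U = 3/2 ≈ 1.5000
g(S) = -58*S/825 (g(S) = S/(-25) + S/(-33) = S*(-1/25) + S*(-1/33) = -S/25 - S/33 = -58*S/825)
g(-13/42) + U = -(-754)/(825*42) + 3/2 = -58/825*(-13/42) + 3/2 = 377/17325 + 3/2 = 52729/34650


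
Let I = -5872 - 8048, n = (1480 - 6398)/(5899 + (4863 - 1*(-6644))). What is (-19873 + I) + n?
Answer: -294102938/8703 ≈ -33793.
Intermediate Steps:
n = -2459/8703 (n = -4918/(5899 + (4863 + 6644)) = -4918/(5899 + 11507) = -4918/17406 = -4918*1/17406 = -2459/8703 ≈ -0.28255)
I = -13920
(-19873 + I) + n = (-19873 - 13920) - 2459/8703 = -33793 - 2459/8703 = -294102938/8703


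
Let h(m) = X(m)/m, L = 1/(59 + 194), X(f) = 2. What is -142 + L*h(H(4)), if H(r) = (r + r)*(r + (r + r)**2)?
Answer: -9771871/68816 ≈ -142.00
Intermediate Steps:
L = 1/253 ≈ 0.0039526
H(r) = 2*r*(r + 4*r**2) (H(r) = (2*r)*(r + (2*r)**2) = (2*r)*(r + 4*r**2) = 2*r*(r + 4*r**2))
h(m) = 2/m
-142 + L*h(H(4)) = -142 + (2/((4**2*(2 + 8*4))))/253 = -142 + (2/((16*(2 + 32))))/253 = -142 + (2/((16*34)))/253 = -142 + (2/544)/253 = -142 + (2*(1/544))/253 = -142 + (1/253)*(1/272) = -142 + 1/68816 = -9771871/68816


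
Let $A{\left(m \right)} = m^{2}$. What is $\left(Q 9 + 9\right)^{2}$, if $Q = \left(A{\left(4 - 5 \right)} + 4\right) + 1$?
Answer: $3969$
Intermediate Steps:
$Q = 6$ ($Q = \left(\left(4 - 5\right)^{2} + 4\right) + 1 = \left(\left(-1\right)^{2} + 4\right) + 1 = \left(1 + 4\right) + 1 = 5 + 1 = 6$)
$\left(Q 9 + 9\right)^{2} = \left(6 \cdot 9 + 9\right)^{2} = \left(54 + 9\right)^{2} = 63^{2} = 3969$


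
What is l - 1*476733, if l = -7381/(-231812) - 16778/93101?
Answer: -10288820965841051/21581929012 ≈ -4.7673e+5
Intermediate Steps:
l = -3202163255/21581929012 (l = -7381*(-1/231812) - 16778*1/93101 = 7381/231812 - 16778/93101 = -3202163255/21581929012 ≈ -0.14837)
l - 1*476733 = -3202163255/21581929012 - 1*476733 = -3202163255/21581929012 - 476733 = -10288820965841051/21581929012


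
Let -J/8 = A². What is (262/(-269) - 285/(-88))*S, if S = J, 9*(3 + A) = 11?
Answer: -13723904/239679 ≈ -57.260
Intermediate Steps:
A = -16/9 (A = -3 + (⅑)*11 = -3 + 11/9 = -16/9 ≈ -1.7778)
J = -2048/81 (J = -8*(-16/9)² = -8*256/81 = -2048/81 ≈ -25.284)
S = -2048/81 ≈ -25.284
(262/(-269) - 285/(-88))*S = (262/(-269) - 285/(-88))*(-2048/81) = (262*(-1/269) - 285*(-1/88))*(-2048/81) = (-262/269 + 285/88)*(-2048/81) = (53609/23672)*(-2048/81) = -13723904/239679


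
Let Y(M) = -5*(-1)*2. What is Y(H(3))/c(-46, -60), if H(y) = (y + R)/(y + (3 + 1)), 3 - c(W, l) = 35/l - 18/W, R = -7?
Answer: 2760/881 ≈ 3.1328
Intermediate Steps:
c(W, l) = 3 - 35/l + 18/W (c(W, l) = 3 - (35/l - 18/W) = 3 - (-18/W + 35/l) = 3 + (-35/l + 18/W) = 3 - 35/l + 18/W)
H(y) = (-7 + y)/(4 + y) (H(y) = (y - 7)/(y + (3 + 1)) = (-7 + y)/(y + 4) = (-7 + y)/(4 + y))
Y(M) = 10 (Y(M) = 5*2 = 10)
Y(H(3))/c(-46, -60) = 10/(3 - 35/(-60) + 18/(-46)) = 10/(3 - 35*(-1/60) + 18*(-1/46)) = 10/(3 + 7/12 - 9/23) = 10/(881/276) = 10*(276/881) = 2760/881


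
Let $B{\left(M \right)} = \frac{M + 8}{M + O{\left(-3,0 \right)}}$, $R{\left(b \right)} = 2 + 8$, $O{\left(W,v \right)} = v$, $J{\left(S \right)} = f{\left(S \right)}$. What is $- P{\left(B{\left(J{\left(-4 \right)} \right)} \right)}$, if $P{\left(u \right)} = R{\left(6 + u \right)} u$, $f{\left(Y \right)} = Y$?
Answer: $10$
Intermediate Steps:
$J{\left(S \right)} = S$
$R{\left(b \right)} = 10$
$B{\left(M \right)} = \frac{8 + M}{M}$ ($B{\left(M \right)} = \frac{M + 8}{M + 0} = \frac{8 + M}{M}$)
$P{\left(u \right)} = 10 u$
$- P{\left(B{\left(J{\left(-4 \right)} \right)} \right)} = - 10 \frac{8 - 4}{-4} = - 10 \left(\left(- \frac{1}{4}\right) 4\right) = - 10 \left(-1\right) = \left(-1\right) \left(-10\right) = 10$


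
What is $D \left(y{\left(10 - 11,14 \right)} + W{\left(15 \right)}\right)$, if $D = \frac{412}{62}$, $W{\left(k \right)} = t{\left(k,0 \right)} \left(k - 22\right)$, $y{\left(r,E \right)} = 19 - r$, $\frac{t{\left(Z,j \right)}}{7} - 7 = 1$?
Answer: $-2472$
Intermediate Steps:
$t{\left(Z,j \right)} = 56$ ($t{\left(Z,j \right)} = 49 + 7 \cdot 1 = 49 + 7 = 56$)
$W{\left(k \right)} = -1232 + 56 k$ ($W{\left(k \right)} = 56 \left(k - 22\right) = 56 \left(-22 + k\right) = -1232 + 56 k$)
$D = \frac{206}{31}$ ($D = 412 \cdot \frac{1}{62} = \frac{206}{31} \approx 6.6452$)
$D \left(y{\left(10 - 11,14 \right)} + W{\left(15 \right)}\right) = \frac{206 \left(\left(19 - \left(10 - 11\right)\right) + \left(-1232 + 56 \cdot 15\right)\right)}{31} = \frac{206 \left(\left(19 - -1\right) + \left(-1232 + 840\right)\right)}{31} = \frac{206 \left(\left(19 + 1\right) - 392\right)}{31} = \frac{206 \left(20 - 392\right)}{31} = \frac{206}{31} \left(-372\right) = -2472$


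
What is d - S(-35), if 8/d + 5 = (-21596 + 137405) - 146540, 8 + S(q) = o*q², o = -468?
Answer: 2202649335/3842 ≈ 5.7331e+5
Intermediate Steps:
S(q) = -8 - 468*q²
d = -1/3842 (d = 8/(-5 + ((-21596 + 137405) - 146540)) = 8/(-5 + (115809 - 146540)) = 8/(-5 - 30731) = 8/(-30736) = 8*(-1/30736) = -1/3842 ≈ -0.00026028)
d - S(-35) = -1/3842 - (-8 - 468*(-35)²) = -1/3842 - (-8 - 468*1225) = -1/3842 - (-8 - 573300) = -1/3842 - 1*(-573308) = -1/3842 + 573308 = 2202649335/3842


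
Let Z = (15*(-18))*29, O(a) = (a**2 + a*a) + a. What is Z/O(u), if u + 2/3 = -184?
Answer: -7047/61217 ≈ -0.11512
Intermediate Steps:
u = -554/3 (u = -2/3 - 184 = -554/3 ≈ -184.67)
O(a) = a + 2*a**2 (O(a) = (a**2 + a**2) + a = 2*a**2 + a = a + 2*a**2)
Z = -7830 (Z = -270*29 = -7830)
Z/O(u) = -7830*(-3/(554*(1 + 2*(-554/3)))) = -7830*(-3/(554*(1 - 1108/3))) = -7830/((-554/3*(-1105/3))) = -7830/612170/9 = -7830*9/612170 = -7047/61217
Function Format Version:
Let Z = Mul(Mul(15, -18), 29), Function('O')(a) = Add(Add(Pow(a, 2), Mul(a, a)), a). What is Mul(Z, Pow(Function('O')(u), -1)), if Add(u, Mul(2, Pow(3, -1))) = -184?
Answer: Rational(-7047, 61217) ≈ -0.11512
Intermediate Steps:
u = Rational(-554, 3) (u = Add(Rational(-2, 3), -184) = Rational(-554, 3) ≈ -184.67)
Function('O')(a) = Add(a, Mul(2, Pow(a, 2))) (Function('O')(a) = Add(Add(Pow(a, 2), Pow(a, 2)), a) = Add(Mul(2, Pow(a, 2)), a) = Add(a, Mul(2, Pow(a, 2))))
Z = -7830 (Z = Mul(-270, 29) = -7830)
Mul(Z, Pow(Function('O')(u), -1)) = Mul(-7830, Pow(Mul(Rational(-554, 3), Add(1, Mul(2, Rational(-554, 3)))), -1)) = Mul(-7830, Pow(Mul(Rational(-554, 3), Add(1, Rational(-1108, 3))), -1)) = Mul(-7830, Pow(Mul(Rational(-554, 3), Rational(-1105, 3)), -1)) = Mul(-7830, Pow(Rational(612170, 9), -1)) = Mul(-7830, Rational(9, 612170)) = Rational(-7047, 61217)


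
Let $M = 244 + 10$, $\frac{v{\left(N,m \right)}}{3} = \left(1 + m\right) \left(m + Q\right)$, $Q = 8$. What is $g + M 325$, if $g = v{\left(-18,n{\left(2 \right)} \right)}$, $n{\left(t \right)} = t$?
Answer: $82640$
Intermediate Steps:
$v{\left(N,m \right)} = 3 \left(1 + m\right) \left(8 + m\right)$ ($v{\left(N,m \right)} = 3 \left(1 + m\right) \left(m + 8\right) = 3 \left(1 + m\right) \left(8 + m\right)$)
$M = 254$
$g = 90$ ($g = 24 + 3 \cdot 2^{2} + 27 \cdot 2 = 24 + 3 \cdot 4 + 54 = 24 + 12 + 54 = 90$)
$g + M 325 = 90 + 254 \cdot 325 = 90 + 82550 = 82640$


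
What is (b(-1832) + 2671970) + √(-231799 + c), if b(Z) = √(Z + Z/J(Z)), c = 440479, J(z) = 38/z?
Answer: 2671970 + 2*√52170 + 2*√7805694/19 ≈ 2.6727e+6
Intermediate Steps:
b(Z) = √(Z + Z²/38) (b(Z) = √(Z + Z/((38/Z))) = √(Z + Z*(Z/38)) = √(Z + Z²/38))
(b(-1832) + 2671970) + √(-231799 + c) = (√38*√(-1832*(38 - 1832))/38 + 2671970) + √(-231799 + 440479) = (√38*√(-1832*(-1794))/38 + 2671970) + √208680 = (√38*√3286608/38 + 2671970) + 2*√52170 = (√38*(4*√205413)/38 + 2671970) + 2*√52170 = (2*√7805694/19 + 2671970) + 2*√52170 = (2671970 + 2*√7805694/19) + 2*√52170 = 2671970 + 2*√52170 + 2*√7805694/19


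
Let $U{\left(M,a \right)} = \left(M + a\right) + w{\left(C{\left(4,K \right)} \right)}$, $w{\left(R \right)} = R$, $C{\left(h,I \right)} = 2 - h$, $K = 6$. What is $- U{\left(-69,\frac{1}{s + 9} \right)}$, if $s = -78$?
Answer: $\frac{4900}{69} \approx 71.015$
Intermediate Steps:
$U{\left(M,a \right)} = -2 + M + a$ ($U{\left(M,a \right)} = \left(M + a\right) + \left(2 - 4\right) = \left(M + a\right) - 2 = -2 + M + a$)
$- U{\left(-69,\frac{1}{s + 9} \right)} = - (-2 - 69 + \frac{1}{-78 + 9}) = - (-2 - 69 + \frac{1}{-69}) = - (-2 - 69 - \frac{1}{69}) = \left(-1\right) \left(- \frac{4900}{69}\right) = \frac{4900}{69}$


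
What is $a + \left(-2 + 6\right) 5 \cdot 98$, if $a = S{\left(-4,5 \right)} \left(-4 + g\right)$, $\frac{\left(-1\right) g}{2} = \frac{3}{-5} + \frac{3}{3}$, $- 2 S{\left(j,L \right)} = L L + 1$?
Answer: $\frac{10112}{5} \approx 2022.4$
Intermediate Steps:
$S{\left(j,L \right)} = - \frac{1}{2} - \frac{L^{2}}{2}$ ($S{\left(j,L \right)} = - \frac{L L + 1}{2} = - \frac{L^{2} + 1}{2} = - \frac{1 + L^{2}}{2} = - \frac{1}{2} - \frac{L^{2}}{2}$)
$g = - \frac{4}{5}$ ($g = - 2 \left(\frac{3}{-5} + \frac{3}{3}\right) = - 2 \left(3 \left(- \frac{1}{5}\right) + 3 \cdot \frac{1}{3}\right) = - 2 \left(- \frac{3}{5} + 1\right) = \left(-2\right) \frac{2}{5} = - \frac{4}{5} \approx -0.8$)
$a = \frac{312}{5}$ ($a = \left(- \frac{1}{2} - \frac{5^{2}}{2}\right) \left(-4 - \frac{4}{5}\right) = \left(- \frac{1}{2} - \frac{25}{2}\right) \left(- \frac{24}{5}\right) = \left(-13\right) \left(- \frac{24}{5}\right) = \frac{312}{5} \approx 62.4$)
$a + \left(-2 + 6\right) 5 \cdot 98 = \frac{312}{5} + \left(-2 + 6\right) 5 \cdot 98 = \frac{312}{5} + 4 \cdot 5 \cdot 98 = \frac{312}{5} + 20 \cdot 98 = \frac{312}{5} + 1960 = \frac{10112}{5}$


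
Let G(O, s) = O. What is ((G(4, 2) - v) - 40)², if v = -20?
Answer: 256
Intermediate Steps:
((G(4, 2) - v) - 40)² = ((4 - 1*(-20)) - 40)² = ((4 + 20) - 40)² = (24 - 40)² = (-16)² = 256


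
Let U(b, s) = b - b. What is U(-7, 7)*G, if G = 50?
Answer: 0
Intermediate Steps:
U(b, s) = 0
U(-7, 7)*G = 0*50 = 0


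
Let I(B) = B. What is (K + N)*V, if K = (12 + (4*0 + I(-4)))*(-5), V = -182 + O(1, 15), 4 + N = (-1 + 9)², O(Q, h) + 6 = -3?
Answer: -3820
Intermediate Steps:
O(Q, h) = -9 (O(Q, h) = -6 - 3 = -9)
N = 60 (N = -4 + (-1 + 9)² = -4 + 8² = -4 + 64 = 60)
V = -191 (V = -182 - 9 = -191)
K = -40 (K = (12 + (4*0 - 4))*(-5) = (12 + (0 - 4))*(-5) = (12 - 4)*(-5) = 8*(-5) = -40)
(K + N)*V = (-40 + 60)*(-191) = 20*(-191) = -3820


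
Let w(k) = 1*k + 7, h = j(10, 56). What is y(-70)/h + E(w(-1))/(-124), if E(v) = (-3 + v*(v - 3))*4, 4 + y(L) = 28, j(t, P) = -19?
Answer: -1029/589 ≈ -1.7470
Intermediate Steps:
y(L) = 24 (y(L) = -4 + 28 = 24)
h = -19
w(k) = 7 + k (w(k) = k + 7 = 7 + k)
E(v) = -12 + 4*v*(-3 + v) (E(v) = (-3 + v*(-3 + v))*4 = -12 + 4*v*(-3 + v))
y(-70)/h + E(w(-1))/(-124) = 24/(-19) + (-12 - 12*(7 - 1) + 4*(7 - 1)²)/(-124) = 24*(-1/19) + (-12 - 12*6 + 4*6²)*(-1/124) = -24/19 + (-12 - 72 + 4*36)*(-1/124) = -24/19 + (-12 - 72 + 144)*(-1/124) = -24/19 + 60*(-1/124) = -24/19 - 15/31 = -1029/589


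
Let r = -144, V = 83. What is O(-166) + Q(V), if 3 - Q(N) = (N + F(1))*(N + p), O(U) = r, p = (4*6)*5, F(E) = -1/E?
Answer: -16787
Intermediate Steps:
p = 120 (p = 24*5 = 120)
O(U) = -144
Q(N) = 3 - (-1 + N)*(120 + N) (Q(N) = 3 - (N - 1/1)*(N + 120) = 3 - (N - 1*1)*(120 + N) = 3 - (N - 1)*(120 + N) = 3 - (-1 + N)*(120 + N))
O(-166) + Q(V) = -144 + (123 - 1*83**2 - 119*83) = -144 + (123 - 1*6889 - 9877) = -144 + (123 - 6889 - 9877) = -144 - 16643 = -16787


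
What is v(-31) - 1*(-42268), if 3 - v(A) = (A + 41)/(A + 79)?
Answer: 1014499/24 ≈ 42271.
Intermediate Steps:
v(A) = 3 - (41 + A)/(79 + A) (v(A) = 3 - (A + 41)/(A + 79) = 3 - (41 + A)/(79 + A))
v(-31) - 1*(-42268) = 2*(98 - 31)/(79 - 31) - 1*(-42268) = 2*67/48 + 42268 = 2*(1/48)*67 + 42268 = 67/24 + 42268 = 1014499/24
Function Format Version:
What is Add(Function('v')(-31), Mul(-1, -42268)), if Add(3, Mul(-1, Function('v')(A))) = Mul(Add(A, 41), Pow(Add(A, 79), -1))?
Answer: Rational(1014499, 24) ≈ 42271.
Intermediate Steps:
Function('v')(A) = Add(3, Mul(-1, Pow(Add(79, A), -1), Add(41, A))) (Function('v')(A) = Add(3, Mul(-1, Mul(Add(A, 41), Pow(Add(A, 79), -1)))) = Add(3, Mul(-1, Mul(Add(41, A), Pow(Add(79, A), -1)))) = Add(3, Mul(-1, Mul(Pow(Add(79, A), -1), Add(41, A)))) = Add(3, Mul(-1, Pow(Add(79, A), -1), Add(41, A))))
Add(Function('v')(-31), Mul(-1, -42268)) = Add(Mul(2, Pow(Add(79, -31), -1), Add(98, -31)), Mul(-1, -42268)) = Add(Mul(2, Pow(48, -1), 67), 42268) = Add(Mul(2, Rational(1, 48), 67), 42268) = Add(Rational(67, 24), 42268) = Rational(1014499, 24)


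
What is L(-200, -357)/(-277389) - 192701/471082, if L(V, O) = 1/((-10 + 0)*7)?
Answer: -935429791787/2286776885715 ≈ -0.40906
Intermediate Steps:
L(V, O) = -1/70 (L(V, O) = 1/(-10*7) = 1/(-70) = -1/70)
L(-200, -357)/(-277389) - 192701/471082 = -1/70/(-277389) - 192701/471082 = -1/70*(-1/277389) - 192701*1/471082 = 1/19417230 - 192701/471082 = -935429791787/2286776885715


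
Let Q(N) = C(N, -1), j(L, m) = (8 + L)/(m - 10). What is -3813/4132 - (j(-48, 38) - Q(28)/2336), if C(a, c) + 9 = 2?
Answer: 8492719/16891616 ≈ 0.50278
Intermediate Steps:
C(a, c) = -7 (C(a, c) = -9 + 2 = -7)
j(L, m) = (8 + L)/(-10 + m)
Q(N) = -7
-3813/4132 - (j(-48, 38) - Q(28)/2336) = -3813/4132 - ((8 - 48)/(-10 + 38) - (-7)/2336) = -3813*1/4132 - (-40/28 - (-7)/2336) = -3813/4132 - ((1/28)*(-40) - 1*(-7/2336)) = -3813/4132 - (-10/7 + 7/2336) = -3813/4132 - 1*(-23311/16352) = -3813/4132 + 23311/16352 = 8492719/16891616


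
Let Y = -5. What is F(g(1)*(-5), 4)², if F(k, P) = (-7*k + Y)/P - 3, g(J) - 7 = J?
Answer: 69169/16 ≈ 4323.1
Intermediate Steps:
g(J) = 7 + J
F(k, P) = -3 + (-5 - 7*k)/P (F(k, P) = (-7*k - 5)/P - 3 = (-5 - 7*k)/P - 3 = -3 + (-5 - 7*k)/P)
F(g(1)*(-5), 4)² = ((-5 - 7*(7 + 1)*(-5) - 3*4)/4)² = ((-5 - 56*(-5) - 12)/4)² = ((-5 - 7*(-40) - 12)/4)² = ((-5 + 280 - 12)/4)² = ((¼)*263)² = (263/4)² = 69169/16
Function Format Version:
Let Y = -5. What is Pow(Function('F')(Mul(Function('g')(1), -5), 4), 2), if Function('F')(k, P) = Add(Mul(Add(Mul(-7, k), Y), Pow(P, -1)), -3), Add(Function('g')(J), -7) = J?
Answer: Rational(69169, 16) ≈ 4323.1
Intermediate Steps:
Function('g')(J) = Add(7, J)
Function('F')(k, P) = Add(-3, Mul(Pow(P, -1), Add(-5, Mul(-7, k)))) (Function('F')(k, P) = Add(Mul(Add(Mul(-7, k), -5), Pow(P, -1)), -3) = Add(Mul(Add(-5, Mul(-7, k)), Pow(P, -1)), -3) = Add(Mul(Pow(P, -1), Add(-5, Mul(-7, k))), -3) = Add(-3, Mul(Pow(P, -1), Add(-5, Mul(-7, k)))))
Pow(Function('F')(Mul(Function('g')(1), -5), 4), 2) = Pow(Mul(Pow(4, -1), Add(-5, Mul(-7, Mul(Add(7, 1), -5)), Mul(-3, 4))), 2) = Pow(Mul(Rational(1, 4), Add(-5, Mul(-7, Mul(8, -5)), -12)), 2) = Pow(Mul(Rational(1, 4), Add(-5, Mul(-7, -40), -12)), 2) = Pow(Mul(Rational(1, 4), Add(-5, 280, -12)), 2) = Pow(Mul(Rational(1, 4), 263), 2) = Pow(Rational(263, 4), 2) = Rational(69169, 16)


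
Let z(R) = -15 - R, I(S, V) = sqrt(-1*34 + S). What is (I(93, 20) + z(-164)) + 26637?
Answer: 26786 + sqrt(59) ≈ 26794.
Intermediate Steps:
I(S, V) = sqrt(-34 + S)
(I(93, 20) + z(-164)) + 26637 = (sqrt(-34 + 93) + (-15 - 1*(-164))) + 26637 = (sqrt(59) + (-15 + 164)) + 26637 = (sqrt(59) + 149) + 26637 = (149 + sqrt(59)) + 26637 = 26786 + sqrt(59)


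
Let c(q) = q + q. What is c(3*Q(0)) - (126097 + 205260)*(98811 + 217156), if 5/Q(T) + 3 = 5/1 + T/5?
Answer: -104697877204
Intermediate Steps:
Q(T) = 5/(2 + T/5) (Q(T) = 5/(-3 + (5/1 + T/5)) = 5/(-3 + (5*1 + T*(1/5))) = 5/(-3 + (5 + T/5)) = 5/(2 + T/5))
c(q) = 2*q
c(3*Q(0)) - (126097 + 205260)*(98811 + 217156) = 2*(3*(25/(10 + 0))) - (126097 + 205260)*(98811 + 217156) = 2*(3*(25/10)) - 331357*315967 = 2*(3*(25*(1/10))) - 1*104697877219 = 2*(3*(5/2)) - 104697877219 = 2*(15/2) - 104697877219 = 15 - 104697877219 = -104697877204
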